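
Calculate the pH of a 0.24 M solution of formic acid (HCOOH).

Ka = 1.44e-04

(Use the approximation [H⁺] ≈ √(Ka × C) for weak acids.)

[H⁺] = √(Ka × C) = √(1.44e-04 × 0.24) = 5.8788e-03. pH = -log(5.8788e-03)

pH = 2.23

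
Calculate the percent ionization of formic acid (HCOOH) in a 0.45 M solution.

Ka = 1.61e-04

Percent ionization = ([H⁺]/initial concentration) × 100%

Using Ka equilibrium: x² + Ka×x - Ka×C = 0. Solving: [H⁺] = 8.4316e-03. Percent = (8.4316e-03/0.45) × 100

Percent ionization = 1.87%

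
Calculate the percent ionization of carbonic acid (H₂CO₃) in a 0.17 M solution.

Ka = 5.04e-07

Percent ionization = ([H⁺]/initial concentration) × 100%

Using Ka equilibrium: x² + Ka×x - Ka×C = 0. Solving: [H⁺] = 2.9246e-04. Percent = (2.9246e-04/0.17) × 100

Percent ionization = 0.172%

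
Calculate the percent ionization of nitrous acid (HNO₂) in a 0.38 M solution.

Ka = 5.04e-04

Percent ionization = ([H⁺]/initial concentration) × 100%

Using Ka equilibrium: x² + Ka×x - Ka×C = 0. Solving: [H⁺] = 1.3589e-02. Percent = (1.3589e-02/0.38) × 100

Percent ionization = 3.58%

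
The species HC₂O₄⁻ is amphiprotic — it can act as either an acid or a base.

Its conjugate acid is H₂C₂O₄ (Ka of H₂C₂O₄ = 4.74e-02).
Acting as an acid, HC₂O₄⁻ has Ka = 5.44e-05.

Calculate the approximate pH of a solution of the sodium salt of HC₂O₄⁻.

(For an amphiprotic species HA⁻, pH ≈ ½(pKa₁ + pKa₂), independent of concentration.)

pKa₁ = -log(4.74e-02) = 1.32; pKa₂ = -log(5.44e-05) = 4.26. For an amphiprotic species, pH ≈ ½(pKa₁ + pKa₂) = ½(1.32 + 4.26) = 2.79.

pH = 2.79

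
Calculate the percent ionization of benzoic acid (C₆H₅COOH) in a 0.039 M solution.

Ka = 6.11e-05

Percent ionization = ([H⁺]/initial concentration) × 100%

Using Ka equilibrium: x² + Ka×x - Ka×C = 0. Solving: [H⁺] = 1.5134e-03. Percent = (1.5134e-03/0.039) × 100

Percent ionization = 3.88%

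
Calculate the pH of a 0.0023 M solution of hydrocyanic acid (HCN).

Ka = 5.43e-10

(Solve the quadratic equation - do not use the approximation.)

x² + Ka×x - Ka×C = 0. Using quadratic formula: [H⁺] = 1.1173e-06

pH = 5.95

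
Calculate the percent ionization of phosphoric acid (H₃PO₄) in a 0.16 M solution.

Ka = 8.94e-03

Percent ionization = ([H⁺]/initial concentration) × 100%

Using Ka equilibrium: x² + Ka×x - Ka×C = 0. Solving: [H⁺] = 3.3614e-02. Percent = (3.3614e-02/0.16) × 100

Percent ionization = 21%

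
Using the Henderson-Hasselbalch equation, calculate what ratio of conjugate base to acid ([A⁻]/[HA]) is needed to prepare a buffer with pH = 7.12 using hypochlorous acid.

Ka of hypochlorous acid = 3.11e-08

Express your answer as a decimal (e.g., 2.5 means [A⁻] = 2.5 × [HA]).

pKa = -log(3.11e-08) = 7.5072. pH = pKa + log([A⁻]/[HA]), so log([A⁻]/[HA]) = pH − pKa = 7.12 − 7.5072 = -0.3872. [A⁻]/[HA] = 10^(-0.3872) = 0.410

[A⁻]/[HA] = 0.410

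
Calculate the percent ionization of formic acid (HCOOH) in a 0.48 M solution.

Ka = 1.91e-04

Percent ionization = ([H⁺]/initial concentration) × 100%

Using Ka equilibrium: x² + Ka×x - Ka×C = 0. Solving: [H⁺] = 9.4799e-03. Percent = (9.4799e-03/0.48) × 100

Percent ionization = 1.97%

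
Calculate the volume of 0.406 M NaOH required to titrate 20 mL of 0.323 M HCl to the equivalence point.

At equivalence: moles acid = moles base. moles HCl = 0.323 × 20/1000 = 0.00646 mol. V_base = moles / 0.406 × 1000 = 15.9 mL.

V_{base} = 15.9 mL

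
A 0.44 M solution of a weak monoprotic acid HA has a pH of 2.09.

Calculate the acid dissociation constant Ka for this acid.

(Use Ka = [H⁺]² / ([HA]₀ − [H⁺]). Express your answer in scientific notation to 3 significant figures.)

[H⁺] = 10^(−pH) = 10^(−2.09) = 8.128e-03 M. For HA ⇌ H⁺ + A⁻, Ka = [H⁺][A⁻]/[HA] = [H⁺]² / ([HA]₀ − [H⁺]) = (8.128e-03)² / (0.44 − 8.128e-03) = 1.53e-04.

K_a = 1.53e-04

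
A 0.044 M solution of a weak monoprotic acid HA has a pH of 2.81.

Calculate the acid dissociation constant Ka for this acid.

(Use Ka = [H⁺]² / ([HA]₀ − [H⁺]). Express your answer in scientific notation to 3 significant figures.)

[H⁺] = 10^(−pH) = 10^(−2.81) = 1.549e-03 M. For HA ⇌ H⁺ + A⁻, Ka = [H⁺][A⁻]/[HA] = [H⁺]² / ([HA]₀ − [H⁺]) = (1.549e-03)² / (0.044 − 1.549e-03) = 5.65e-05.

K_a = 5.65e-05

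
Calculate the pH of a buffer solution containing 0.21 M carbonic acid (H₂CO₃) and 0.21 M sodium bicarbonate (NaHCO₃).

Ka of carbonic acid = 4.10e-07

pKa = -log(4.10e-07) = 6.39. pH = pKa + log([A⁻]/[HA]) = 6.39 + log(0.21/0.21)

pH = 6.39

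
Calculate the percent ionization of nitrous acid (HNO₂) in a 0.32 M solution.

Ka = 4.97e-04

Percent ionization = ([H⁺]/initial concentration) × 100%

Using Ka equilibrium: x² + Ka×x - Ka×C = 0. Solving: [H⁺] = 1.2365e-02. Percent = (1.2365e-02/0.32) × 100

Percent ionization = 3.86%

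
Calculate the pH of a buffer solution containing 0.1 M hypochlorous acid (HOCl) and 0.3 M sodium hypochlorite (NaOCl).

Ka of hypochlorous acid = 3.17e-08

pKa = -log(3.17e-08) = 7.50. pH = pKa + log([A⁻]/[HA]) = 7.50 + log(0.3/0.1)

pH = 7.98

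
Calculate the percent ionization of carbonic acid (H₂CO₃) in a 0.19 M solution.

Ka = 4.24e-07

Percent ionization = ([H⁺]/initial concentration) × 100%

Using Ka equilibrium: x² + Ka×x - Ka×C = 0. Solving: [H⁺] = 2.8362e-04. Percent = (2.8362e-04/0.19) × 100

Percent ionization = 0.149%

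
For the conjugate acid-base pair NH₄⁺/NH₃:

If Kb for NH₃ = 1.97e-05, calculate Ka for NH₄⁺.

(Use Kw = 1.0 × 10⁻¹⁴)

For a conjugate pair Ka × Kb = Kw, so Ka = Kw/Kb = 1.0 × 10⁻¹⁴ / 1.97e-05 = 5.08e-10.

K_a = 5.08e-10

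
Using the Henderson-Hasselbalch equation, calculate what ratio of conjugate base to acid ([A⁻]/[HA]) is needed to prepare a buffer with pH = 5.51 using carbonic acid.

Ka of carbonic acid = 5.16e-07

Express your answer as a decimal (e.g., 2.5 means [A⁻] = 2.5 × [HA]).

pKa = -log(5.16e-07) = 6.2874. pH = pKa + log([A⁻]/[HA]), so log([A⁻]/[HA]) = pH − pKa = 5.51 − 6.2874 = -0.7774. [A⁻]/[HA] = 10^(-0.7774) = 0.167

[A⁻]/[HA] = 0.167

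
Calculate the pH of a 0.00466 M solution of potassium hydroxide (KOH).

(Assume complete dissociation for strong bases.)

[OH⁻] = 0.00466 M for strong base. pOH = -log[OH⁻] = 2.33, pH = 14 - pOH

pH = 11.67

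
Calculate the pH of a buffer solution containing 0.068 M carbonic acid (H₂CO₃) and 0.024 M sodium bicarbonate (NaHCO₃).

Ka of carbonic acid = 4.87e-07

pKa = -log(4.87e-07) = 6.31. pH = pKa + log([A⁻]/[HA]) = 6.31 + log(0.024/0.068)

pH = 5.86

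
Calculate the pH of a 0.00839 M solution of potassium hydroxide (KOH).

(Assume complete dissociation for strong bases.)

[OH⁻] = 0.00839 M for strong base. pOH = -log[OH⁻] = 2.08, pH = 14 - pOH

pH = 11.92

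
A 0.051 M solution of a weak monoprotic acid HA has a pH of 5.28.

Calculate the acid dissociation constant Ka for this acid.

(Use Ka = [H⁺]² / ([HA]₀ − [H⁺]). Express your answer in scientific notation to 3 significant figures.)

[H⁺] = 10^(−pH) = 10^(−5.28) = 5.248e-06 M. For HA ⇌ H⁺ + A⁻, Ka = [H⁺][A⁻]/[HA] = [H⁺]² / ([HA]₀ − [H⁺]) = (5.248e-06)² / (0.051 − 5.248e-06) = 5.40e-10.

K_a = 5.40e-10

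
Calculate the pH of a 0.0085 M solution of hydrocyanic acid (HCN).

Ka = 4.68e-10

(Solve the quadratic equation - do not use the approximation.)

x² + Ka×x - Ka×C = 0. Using quadratic formula: [H⁺] = 1.9943e-06

pH = 5.70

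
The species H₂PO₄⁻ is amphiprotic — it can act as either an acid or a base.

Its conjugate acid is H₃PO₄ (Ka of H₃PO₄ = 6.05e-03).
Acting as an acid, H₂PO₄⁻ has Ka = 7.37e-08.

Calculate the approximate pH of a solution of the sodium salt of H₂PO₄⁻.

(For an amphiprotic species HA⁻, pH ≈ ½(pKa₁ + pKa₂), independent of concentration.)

pKa₁ = -log(6.05e-03) = 2.22; pKa₂ = -log(7.37e-08) = 7.13. For an amphiprotic species, pH ≈ ½(pKa₁ + pKa₂) = ½(2.22 + 7.13) = 4.68.

pH = 4.68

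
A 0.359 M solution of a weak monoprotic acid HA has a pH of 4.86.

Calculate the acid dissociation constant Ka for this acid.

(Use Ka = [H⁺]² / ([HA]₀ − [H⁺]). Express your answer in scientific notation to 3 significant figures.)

[H⁺] = 10^(−pH) = 10^(−4.86) = 1.380e-05 M. For HA ⇌ H⁺ + A⁻, Ka = [H⁺][A⁻]/[HA] = [H⁺]² / ([HA]₀ − [H⁺]) = (1.380e-05)² / (0.359 − 1.380e-05) = 5.31e-10.

K_a = 5.31e-10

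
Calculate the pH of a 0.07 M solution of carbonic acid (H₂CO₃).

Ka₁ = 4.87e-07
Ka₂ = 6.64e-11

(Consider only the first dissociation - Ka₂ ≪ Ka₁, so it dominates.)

First dissociation dominates. From Ka₁ = [H⁺][HA⁻]/[H₂A], x² + Ka₁·x − Ka₁·C = 0 with C = 0.07 M and Ka₁ = 4.87e-07. Solving: [H⁺] = (−Ka₁ + √(Ka₁² + 4·Ka₁·C)) / 2 = 1.8439e-04 M. pH = -log(1.8439e-04) = 3.73.

pH = 3.73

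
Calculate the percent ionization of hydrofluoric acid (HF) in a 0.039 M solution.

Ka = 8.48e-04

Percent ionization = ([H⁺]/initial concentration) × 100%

Using Ka equilibrium: x² + Ka×x - Ka×C = 0. Solving: [H⁺] = 5.3424e-03. Percent = (5.3424e-03/0.039) × 100

Percent ionization = 13.7%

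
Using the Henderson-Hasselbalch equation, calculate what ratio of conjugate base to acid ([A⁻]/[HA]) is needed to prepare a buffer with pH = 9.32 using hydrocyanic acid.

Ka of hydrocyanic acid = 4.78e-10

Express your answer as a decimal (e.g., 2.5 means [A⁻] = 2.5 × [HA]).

pKa = -log(4.78e-10) = 9.3206. pH = pKa + log([A⁻]/[HA]), so log([A⁻]/[HA]) = pH − pKa = 9.32 − 9.3206 = -0.0006. [A⁻]/[HA] = 10^(-0.0006) = 0.999

[A⁻]/[HA] = 0.999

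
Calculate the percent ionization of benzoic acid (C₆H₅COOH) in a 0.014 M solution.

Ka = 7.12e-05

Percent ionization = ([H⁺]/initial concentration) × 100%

Using Ka equilibrium: x² + Ka×x - Ka×C = 0. Solving: [H⁺] = 9.6343e-04. Percent = (9.6343e-04/0.014) × 100

Percent ionization = 6.88%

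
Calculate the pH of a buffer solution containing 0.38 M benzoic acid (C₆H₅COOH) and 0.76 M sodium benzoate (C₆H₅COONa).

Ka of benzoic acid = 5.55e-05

pKa = -log(5.55e-05) = 4.26. pH = pKa + log([A⁻]/[HA]) = 4.26 + log(0.76/0.38)

pH = 4.56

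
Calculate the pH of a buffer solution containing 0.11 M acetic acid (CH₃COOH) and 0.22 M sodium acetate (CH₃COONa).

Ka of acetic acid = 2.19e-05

pKa = -log(2.19e-05) = 4.66. pH = pKa + log([A⁻]/[HA]) = 4.66 + log(0.22/0.11)

pH = 4.96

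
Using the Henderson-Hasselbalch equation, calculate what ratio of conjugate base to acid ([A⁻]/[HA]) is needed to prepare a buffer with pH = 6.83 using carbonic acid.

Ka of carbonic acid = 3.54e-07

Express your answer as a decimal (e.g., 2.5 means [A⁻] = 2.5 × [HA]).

pKa = -log(3.54e-07) = 6.4510. pH = pKa + log([A⁻]/[HA]), so log([A⁻]/[HA]) = pH − pKa = 6.83 − 6.4510 = 0.3790. [A⁻]/[HA] = 10^(0.3790) = 2.39

[A⁻]/[HA] = 2.39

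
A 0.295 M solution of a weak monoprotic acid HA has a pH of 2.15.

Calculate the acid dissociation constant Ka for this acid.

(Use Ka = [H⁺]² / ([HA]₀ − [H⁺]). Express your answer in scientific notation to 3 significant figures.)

[H⁺] = 10^(−pH) = 10^(−2.15) = 7.079e-03 M. For HA ⇌ H⁺ + A⁻, Ka = [H⁺][A⁻]/[HA] = [H⁺]² / ([HA]₀ − [H⁺]) = (7.079e-03)² / (0.295 − 7.079e-03) = 1.74e-04.

K_a = 1.74e-04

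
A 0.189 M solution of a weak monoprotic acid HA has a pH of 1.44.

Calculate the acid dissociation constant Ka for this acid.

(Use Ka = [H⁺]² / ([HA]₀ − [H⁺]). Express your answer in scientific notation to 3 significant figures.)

[H⁺] = 10^(−pH) = 10^(−1.44) = 3.631e-02 M. For HA ⇌ H⁺ + A⁻, Ka = [H⁺][A⁻]/[HA] = [H⁺]² / ([HA]₀ − [H⁺]) = (3.631e-02)² / (0.189 − 3.631e-02) = 8.63e-03.

K_a = 8.63e-03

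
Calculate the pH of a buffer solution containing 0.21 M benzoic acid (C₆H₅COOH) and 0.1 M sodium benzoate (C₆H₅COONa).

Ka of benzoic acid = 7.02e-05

pKa = -log(7.02e-05) = 4.15. pH = pKa + log([A⁻]/[HA]) = 4.15 + log(0.1/0.21)

pH = 3.83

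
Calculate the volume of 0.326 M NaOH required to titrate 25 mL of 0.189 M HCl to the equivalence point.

At equivalence: moles acid = moles base. moles HCl = 0.189 × 25/1000 = 0.004725 mol. V_base = moles / 0.326 × 1000 = 14.5 mL.

V_{base} = 14.5 mL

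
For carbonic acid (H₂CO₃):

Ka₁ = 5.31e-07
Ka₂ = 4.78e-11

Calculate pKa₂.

pKa₂ = -log(Ka₂) = -log(4.78e-11) = 10.32.

pK_{a2} = 10.32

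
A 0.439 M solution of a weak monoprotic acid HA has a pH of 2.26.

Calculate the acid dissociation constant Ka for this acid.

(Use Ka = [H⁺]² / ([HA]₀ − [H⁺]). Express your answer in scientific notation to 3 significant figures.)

[H⁺] = 10^(−pH) = 10^(−2.26) = 5.495e-03 M. For HA ⇌ H⁺ + A⁻, Ka = [H⁺][A⁻]/[HA] = [H⁺]² / ([HA]₀ − [H⁺]) = (5.495e-03)² / (0.439 − 5.495e-03) = 6.97e-05.

K_a = 6.97e-05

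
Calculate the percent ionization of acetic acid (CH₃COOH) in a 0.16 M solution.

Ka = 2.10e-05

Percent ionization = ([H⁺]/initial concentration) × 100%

Using Ka equilibrium: x² + Ka×x - Ka×C = 0. Solving: [H⁺] = 1.8226e-03. Percent = (1.8226e-03/0.16) × 100

Percent ionization = 1.14%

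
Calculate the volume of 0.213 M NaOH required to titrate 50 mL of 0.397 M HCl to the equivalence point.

At equivalence: moles acid = moles base. moles HCl = 0.397 × 50/1000 = 0.01985 mol. V_base = moles / 0.213 × 1000 = 93.2 mL.

V_{base} = 93.2 mL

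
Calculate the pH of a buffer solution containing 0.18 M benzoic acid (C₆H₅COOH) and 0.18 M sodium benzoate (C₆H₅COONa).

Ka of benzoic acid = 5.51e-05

pKa = -log(5.51e-05) = 4.26. pH = pKa + log([A⁻]/[HA]) = 4.26 + log(0.18/0.18)

pH = 4.26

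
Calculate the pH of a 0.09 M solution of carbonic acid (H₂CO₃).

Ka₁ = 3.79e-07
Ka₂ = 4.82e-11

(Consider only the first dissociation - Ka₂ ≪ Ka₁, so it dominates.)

First dissociation dominates. From Ka₁ = [H⁺][HA⁻]/[H₂A], x² + Ka₁·x − Ka₁·C = 0 with C = 0.09 M and Ka₁ = 3.79e-07. Solving: [H⁺] = (−Ka₁ + √(Ka₁² + 4·Ka₁·C)) / 2 = 1.8450e-04 M. pH = -log(1.8450e-04) = 3.73.

pH = 3.73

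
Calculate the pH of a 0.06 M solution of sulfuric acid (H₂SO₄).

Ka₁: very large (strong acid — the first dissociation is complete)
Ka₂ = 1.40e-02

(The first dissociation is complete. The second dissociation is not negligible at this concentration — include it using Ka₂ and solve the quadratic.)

First dissociation is complete: [H⁺]₀ = [HSO₄⁻]₀ = C = 0.06 M. Second dissociation HSO₄⁻ ⇌ H⁺ + SO₄²⁻: let x = [SO₄²⁻]. Ka₂ = (C + x)·x / (C − x) = 1.40e-02 → x² + (C + Ka₂)·x − Ka₂·C = 0 → x² + 0.07400·x − 8.400e-04 = 0. x = (−0.07400 + √(0.07400² + 4 × 8.400e-04)) / 2 = 1.0000e-02 M. [H⁺] = C + x = 0.06 + 1.0000e-02 = 7.0000e-02 M. pH = -log(7.0000e-02) = 1.15.

pH = 1.15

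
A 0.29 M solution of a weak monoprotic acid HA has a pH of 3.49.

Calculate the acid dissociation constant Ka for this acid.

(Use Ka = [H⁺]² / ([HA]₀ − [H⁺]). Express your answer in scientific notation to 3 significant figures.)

[H⁺] = 10^(−pH) = 10^(−3.49) = 3.236e-04 M. For HA ⇌ H⁺ + A⁻, Ka = [H⁺][A⁻]/[HA] = [H⁺]² / ([HA]₀ − [H⁺]) = (3.236e-04)² / (0.29 − 3.236e-04) = 3.61e-07.

K_a = 3.61e-07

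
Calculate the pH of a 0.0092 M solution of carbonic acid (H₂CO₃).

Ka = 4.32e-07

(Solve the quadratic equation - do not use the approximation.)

x² + Ka×x - Ka×C = 0. Using quadratic formula: [H⁺] = 6.2827e-05

pH = 4.20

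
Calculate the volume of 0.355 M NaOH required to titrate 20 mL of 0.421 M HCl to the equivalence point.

At equivalence: moles acid = moles base. moles HCl = 0.421 × 20/1000 = 0.00842 mol. V_base = moles / 0.355 × 1000 = 23.7 mL.

V_{base} = 23.7 mL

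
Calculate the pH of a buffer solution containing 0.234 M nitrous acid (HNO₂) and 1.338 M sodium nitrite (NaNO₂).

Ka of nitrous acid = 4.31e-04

pKa = -log(4.31e-04) = 3.37. pH = pKa + log([A⁻]/[HA]) = 3.37 + log(1.338/0.234)

pH = 4.12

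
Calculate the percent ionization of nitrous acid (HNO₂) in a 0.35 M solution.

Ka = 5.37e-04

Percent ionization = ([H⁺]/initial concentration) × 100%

Using Ka equilibrium: x² + Ka×x - Ka×C = 0. Solving: [H⁺] = 1.3444e-02. Percent = (1.3444e-02/0.35) × 100

Percent ionization = 3.84%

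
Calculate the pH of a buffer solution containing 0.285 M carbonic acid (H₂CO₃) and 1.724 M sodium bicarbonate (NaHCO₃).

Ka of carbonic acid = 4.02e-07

pKa = -log(4.02e-07) = 6.40. pH = pKa + log([A⁻]/[HA]) = 6.40 + log(1.724/0.285)

pH = 7.18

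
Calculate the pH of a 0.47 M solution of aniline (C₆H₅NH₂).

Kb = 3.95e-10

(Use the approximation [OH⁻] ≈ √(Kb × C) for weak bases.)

[OH⁻] = √(Kb × C) = √(3.95e-10 × 0.47) = 1.3625e-05. pOH = 4.87, pH = 14 - pOH

pH = 9.13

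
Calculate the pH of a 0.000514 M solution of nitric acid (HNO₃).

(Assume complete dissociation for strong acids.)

[H⁺] = 0.000514 M for strong acid. pH = -log[H⁺] = -log(0.000514)

pH = 3.29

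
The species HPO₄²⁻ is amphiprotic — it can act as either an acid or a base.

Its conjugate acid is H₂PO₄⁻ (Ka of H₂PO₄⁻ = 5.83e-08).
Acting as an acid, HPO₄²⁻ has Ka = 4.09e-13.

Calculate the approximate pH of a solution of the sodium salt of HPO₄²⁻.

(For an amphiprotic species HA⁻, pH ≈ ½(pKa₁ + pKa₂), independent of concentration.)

pKa₁ = -log(5.83e-08) = 7.23; pKa₂ = -log(4.09e-13) = 12.39. For an amphiprotic species, pH ≈ ½(pKa₁ + pKa₂) = ½(7.23 + 12.39) = 9.81.

pH = 9.81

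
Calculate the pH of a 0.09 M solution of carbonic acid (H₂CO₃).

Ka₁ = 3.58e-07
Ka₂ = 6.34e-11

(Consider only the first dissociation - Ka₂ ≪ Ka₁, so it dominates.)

First dissociation dominates. From Ka₁ = [H⁺][HA⁻]/[H₂A], x² + Ka₁·x − Ka₁·C = 0 with C = 0.09 M and Ka₁ = 3.58e-07. Solving: [H⁺] = (−Ka₁ + √(Ka₁² + 4·Ka₁·C)) / 2 = 1.7932e-04 M. pH = -log(1.7932e-04) = 3.75.

pH = 3.75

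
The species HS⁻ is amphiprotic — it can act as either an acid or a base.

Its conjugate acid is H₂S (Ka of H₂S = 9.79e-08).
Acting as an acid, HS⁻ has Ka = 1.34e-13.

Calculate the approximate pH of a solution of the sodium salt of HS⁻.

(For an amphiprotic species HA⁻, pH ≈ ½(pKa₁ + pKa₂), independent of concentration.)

pKa₁ = -log(9.79e-08) = 7.01; pKa₂ = -log(1.34e-13) = 12.87. For an amphiprotic species, pH ≈ ½(pKa₁ + pKa₂) = ½(7.01 + 12.87) = 9.94.

pH = 9.94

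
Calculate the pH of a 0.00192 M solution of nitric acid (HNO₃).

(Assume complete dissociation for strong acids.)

[H⁺] = 0.00192 M for strong acid. pH = -log[H⁺] = -log(0.00192)

pH = 2.72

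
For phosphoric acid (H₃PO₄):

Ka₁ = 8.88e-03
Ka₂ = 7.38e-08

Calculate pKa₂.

pKa₂ = -log(Ka₂) = -log(7.38e-08) = 7.13.

pK_{a2} = 7.13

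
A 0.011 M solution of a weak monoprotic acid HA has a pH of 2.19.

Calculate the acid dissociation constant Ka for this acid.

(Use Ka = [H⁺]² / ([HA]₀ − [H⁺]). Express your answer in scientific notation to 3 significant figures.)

[H⁺] = 10^(−pH) = 10^(−2.19) = 6.457e-03 M. For HA ⇌ H⁺ + A⁻, Ka = [H⁺][A⁻]/[HA] = [H⁺]² / ([HA]₀ − [H⁺]) = (6.457e-03)² / (0.011 − 6.457e-03) = 9.18e-03.

K_a = 9.18e-03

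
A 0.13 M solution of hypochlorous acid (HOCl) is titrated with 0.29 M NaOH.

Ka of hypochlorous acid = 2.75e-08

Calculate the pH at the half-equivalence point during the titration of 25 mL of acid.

At half-equivalence [HA] = [A⁻], so Henderson-Hasselbalch gives pH = pKa = -log(2.75e-08) = 7.56.

pH = pKa = 7.56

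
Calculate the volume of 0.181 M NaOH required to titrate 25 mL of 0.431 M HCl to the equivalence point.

At equivalence: moles acid = moles base. moles HCl = 0.431 × 25/1000 = 0.01077 mol. V_base = moles / 0.181 × 1000 = 59.5 mL.

V_{base} = 59.5 mL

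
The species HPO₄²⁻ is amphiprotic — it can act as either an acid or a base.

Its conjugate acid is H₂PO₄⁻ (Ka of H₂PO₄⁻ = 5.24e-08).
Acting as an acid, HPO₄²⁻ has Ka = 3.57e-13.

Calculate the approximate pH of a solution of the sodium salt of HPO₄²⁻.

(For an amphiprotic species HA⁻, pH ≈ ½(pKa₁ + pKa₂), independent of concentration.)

pKa₁ = -log(5.24e-08) = 7.28; pKa₂ = -log(3.57e-13) = 12.45. For an amphiprotic species, pH ≈ ½(pKa₁ + pKa₂) = ½(7.28 + 12.45) = 9.86.

pH = 9.86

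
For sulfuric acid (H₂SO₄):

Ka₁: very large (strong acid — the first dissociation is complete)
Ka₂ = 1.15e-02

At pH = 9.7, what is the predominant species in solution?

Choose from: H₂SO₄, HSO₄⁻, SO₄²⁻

The first dissociation is complete, so H₂SO₄ itself is never the predominant species in water; pKa₂ = -log(1.15e-02) = 1.94. For a polyprotic acid the predominant species crosses at each pKa: below pKa_n the protonated form dominates, above it the deprotonated form does. At pH = 9.7, the predominant species is SO₄²⁻.

SO₄²⁻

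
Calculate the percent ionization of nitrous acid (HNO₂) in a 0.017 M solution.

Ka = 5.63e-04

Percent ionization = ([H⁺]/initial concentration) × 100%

Using Ka equilibrium: x² + Ka×x - Ka×C = 0. Solving: [H⁺] = 2.8250e-03. Percent = (2.8250e-03/0.017) × 100

Percent ionization = 16.6%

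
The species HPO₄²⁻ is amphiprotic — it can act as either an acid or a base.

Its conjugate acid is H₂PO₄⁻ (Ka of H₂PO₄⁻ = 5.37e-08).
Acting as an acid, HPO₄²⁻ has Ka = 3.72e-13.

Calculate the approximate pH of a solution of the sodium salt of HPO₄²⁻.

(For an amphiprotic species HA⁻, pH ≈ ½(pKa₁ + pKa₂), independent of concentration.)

pKa₁ = -log(5.37e-08) = 7.27; pKa₂ = -log(3.72e-13) = 12.43. For an amphiprotic species, pH ≈ ½(pKa₁ + pKa₂) = ½(7.27 + 12.43) = 9.85.

pH = 9.85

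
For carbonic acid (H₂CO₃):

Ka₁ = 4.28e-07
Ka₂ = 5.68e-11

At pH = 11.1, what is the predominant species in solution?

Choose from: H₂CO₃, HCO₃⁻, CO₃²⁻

pKa₁ = 6.37, pKa₂ = 10.25. For a polyprotic acid the predominant species crosses at each pKa: below pKa_n the protonated form dominates, above it the deprotonated form does. At pH = 11.1, the predominant species is CO₃²⁻.

CO₃²⁻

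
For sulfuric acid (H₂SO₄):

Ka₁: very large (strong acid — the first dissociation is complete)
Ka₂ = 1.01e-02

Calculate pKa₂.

pKa₂ = -log(Ka₂) = -log(1.01e-02) = 2.00.

pK_{a2} = 2.00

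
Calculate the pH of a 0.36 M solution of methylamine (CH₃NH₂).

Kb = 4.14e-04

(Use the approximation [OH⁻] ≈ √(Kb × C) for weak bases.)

[OH⁻] = √(Kb × C) = √(4.14e-04 × 0.36) = 1.2208e-02. pOH = 1.91, pH = 14 - pOH

pH = 12.09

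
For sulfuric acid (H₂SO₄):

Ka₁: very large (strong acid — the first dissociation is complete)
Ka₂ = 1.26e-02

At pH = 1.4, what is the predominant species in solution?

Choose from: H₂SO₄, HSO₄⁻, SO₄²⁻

The first dissociation is complete, so H₂SO₄ itself is never the predominant species in water; pKa₂ = -log(1.26e-02) = 1.90. For a polyprotic acid the predominant species crosses at each pKa: below pKa_n the protonated form dominates, above it the deprotonated form does. At pH = 1.4, the predominant species is HSO₄⁻.

HSO₄⁻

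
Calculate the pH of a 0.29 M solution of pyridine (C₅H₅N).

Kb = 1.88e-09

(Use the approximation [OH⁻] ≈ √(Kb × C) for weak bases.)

[OH⁻] = √(Kb × C) = √(1.88e-09 × 0.29) = 2.3350e-05. pOH = 4.63, pH = 14 - pOH

pH = 9.37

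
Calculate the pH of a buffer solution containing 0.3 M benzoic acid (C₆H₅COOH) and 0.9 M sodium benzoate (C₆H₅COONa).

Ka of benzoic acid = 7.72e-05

pKa = -log(7.72e-05) = 4.11. pH = pKa + log([A⁻]/[HA]) = 4.11 + log(0.9/0.3)

pH = 4.59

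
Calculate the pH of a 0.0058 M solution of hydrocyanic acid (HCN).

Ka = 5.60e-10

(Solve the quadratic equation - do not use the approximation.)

x² + Ka×x - Ka×C = 0. Using quadratic formula: [H⁺] = 1.8019e-06

pH = 5.74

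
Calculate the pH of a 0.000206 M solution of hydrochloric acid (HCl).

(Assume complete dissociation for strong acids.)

[H⁺] = 0.000206 M for strong acid. pH = -log[H⁺] = -log(0.000206)

pH = 3.69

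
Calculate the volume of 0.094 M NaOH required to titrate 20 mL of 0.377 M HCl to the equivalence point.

At equivalence: moles acid = moles base. moles HCl = 0.377 × 20/1000 = 0.00754 mol. V_base = moles / 0.094 × 1000 = 80.2 mL.

V_{base} = 80.2 mL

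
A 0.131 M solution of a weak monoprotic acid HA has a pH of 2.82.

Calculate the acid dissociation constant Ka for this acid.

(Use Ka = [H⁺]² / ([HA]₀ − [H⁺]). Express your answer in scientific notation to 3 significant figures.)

[H⁺] = 10^(−pH) = 10^(−2.82) = 1.514e-03 M. For HA ⇌ H⁺ + A⁻, Ka = [H⁺][A⁻]/[HA] = [H⁺]² / ([HA]₀ − [H⁺]) = (1.514e-03)² / (0.131 − 1.514e-03) = 1.77e-05.

K_a = 1.77e-05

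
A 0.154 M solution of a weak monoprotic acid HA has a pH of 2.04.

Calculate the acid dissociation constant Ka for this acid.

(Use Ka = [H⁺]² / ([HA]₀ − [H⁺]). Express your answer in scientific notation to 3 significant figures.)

[H⁺] = 10^(−pH) = 10^(−2.04) = 9.120e-03 M. For HA ⇌ H⁺ + A⁻, Ka = [H⁺][A⁻]/[HA] = [H⁺]² / ([HA]₀ − [H⁺]) = (9.120e-03)² / (0.154 − 9.120e-03) = 5.74e-04.

K_a = 5.74e-04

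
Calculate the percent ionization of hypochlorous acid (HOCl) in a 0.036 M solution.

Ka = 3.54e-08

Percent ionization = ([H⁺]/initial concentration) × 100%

Using Ka equilibrium: x² + Ka×x - Ka×C = 0. Solving: [H⁺] = 3.5681e-05. Percent = (3.5681e-05/0.036) × 100

Percent ionization = 0.0991%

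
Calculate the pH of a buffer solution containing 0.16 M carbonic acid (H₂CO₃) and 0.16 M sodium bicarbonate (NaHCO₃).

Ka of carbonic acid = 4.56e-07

pKa = -log(4.56e-07) = 6.34. pH = pKa + log([A⁻]/[HA]) = 6.34 + log(0.16/0.16)

pH = 6.34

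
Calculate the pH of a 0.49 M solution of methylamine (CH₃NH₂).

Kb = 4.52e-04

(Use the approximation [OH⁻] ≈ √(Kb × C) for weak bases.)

[OH⁻] = √(Kb × C) = √(4.52e-04 × 0.49) = 1.4882e-02. pOH = 1.83, pH = 14 - pOH

pH = 12.17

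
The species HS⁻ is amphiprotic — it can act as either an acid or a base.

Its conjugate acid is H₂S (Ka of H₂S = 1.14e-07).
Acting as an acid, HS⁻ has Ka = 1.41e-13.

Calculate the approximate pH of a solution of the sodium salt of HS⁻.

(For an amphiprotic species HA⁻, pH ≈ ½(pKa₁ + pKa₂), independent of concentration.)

pKa₁ = -log(1.14e-07) = 6.94; pKa₂ = -log(1.41e-13) = 12.85. For an amphiprotic species, pH ≈ ½(pKa₁ + pKa₂) = ½(6.94 + 12.85) = 9.90.

pH = 9.90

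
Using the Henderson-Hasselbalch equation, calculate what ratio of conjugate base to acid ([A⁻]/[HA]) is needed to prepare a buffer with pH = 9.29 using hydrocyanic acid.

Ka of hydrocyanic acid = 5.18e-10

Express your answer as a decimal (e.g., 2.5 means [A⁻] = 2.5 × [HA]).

pKa = -log(5.18e-10) = 9.2857. pH = pKa + log([A⁻]/[HA]), so log([A⁻]/[HA]) = pH − pKa = 9.29 − 9.2857 = 0.0043. [A⁻]/[HA] = 10^(0.0043) = 1.01

[A⁻]/[HA] = 1.01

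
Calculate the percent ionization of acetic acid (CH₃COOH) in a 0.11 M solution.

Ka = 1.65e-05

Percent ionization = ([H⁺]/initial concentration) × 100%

Using Ka equilibrium: x² + Ka×x - Ka×C = 0. Solving: [H⁺] = 1.3390e-03. Percent = (1.3390e-03/0.11) × 100

Percent ionization = 1.22%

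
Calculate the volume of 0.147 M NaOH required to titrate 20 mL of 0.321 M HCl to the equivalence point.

At equivalence: moles acid = moles base. moles HCl = 0.321 × 20/1000 = 0.00642 mol. V_base = moles / 0.147 × 1000 = 43.7 mL.

V_{base} = 43.7 mL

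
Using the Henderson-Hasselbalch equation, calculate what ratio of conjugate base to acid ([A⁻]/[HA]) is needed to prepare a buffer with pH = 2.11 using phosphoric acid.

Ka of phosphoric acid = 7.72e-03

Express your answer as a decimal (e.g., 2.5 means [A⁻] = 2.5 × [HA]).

pKa = -log(7.72e-03) = 2.1124. pH = pKa + log([A⁻]/[HA]), so log([A⁻]/[HA]) = pH − pKa = 2.11 − 2.1124 = -0.0024. [A⁻]/[HA] = 10^(-0.0024) = 0.995

[A⁻]/[HA] = 0.995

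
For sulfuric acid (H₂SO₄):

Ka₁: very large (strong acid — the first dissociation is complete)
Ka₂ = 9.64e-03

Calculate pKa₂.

pKa₂ = -log(Ka₂) = -log(9.64e-03) = 2.02.

pK_{a2} = 2.02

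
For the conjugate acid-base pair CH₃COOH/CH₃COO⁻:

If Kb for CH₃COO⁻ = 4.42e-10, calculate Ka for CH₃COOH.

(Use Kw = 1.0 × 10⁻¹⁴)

For a conjugate pair Ka × Kb = Kw, so Ka = Kw/Kb = 1.0 × 10⁻¹⁴ / 4.42e-10 = 2.26e-05.

K_a = 2.26e-05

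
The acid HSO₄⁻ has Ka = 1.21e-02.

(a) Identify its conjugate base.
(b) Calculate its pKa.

(a) The conjugate base is formed by removing one H⁺ from HSO₄⁻, giving SO₄²⁻. (b) pKa = -log(Ka) = -log(1.21e-02) = 1.92.

Conjugate base: SO₄²⁻; pK_a = 1.92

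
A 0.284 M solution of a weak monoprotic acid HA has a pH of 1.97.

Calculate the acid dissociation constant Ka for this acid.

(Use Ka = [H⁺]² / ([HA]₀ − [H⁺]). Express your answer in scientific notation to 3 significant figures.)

[H⁺] = 10^(−pH) = 10^(−1.97) = 1.072e-02 M. For HA ⇌ H⁺ + A⁻, Ka = [H⁺][A⁻]/[HA] = [H⁺]² / ([HA]₀ − [H⁺]) = (1.072e-02)² / (0.284 − 1.072e-02) = 4.20e-04.

K_a = 4.20e-04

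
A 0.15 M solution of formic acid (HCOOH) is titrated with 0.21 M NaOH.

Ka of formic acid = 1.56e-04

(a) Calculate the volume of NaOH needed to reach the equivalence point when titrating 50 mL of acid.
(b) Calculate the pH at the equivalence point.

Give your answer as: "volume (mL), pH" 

moles acid = 0.15 × 50/1000 = 0.0075 mol; V_base = moles/0.21 × 1000 = 35.7 mL. At equivalence only the conjugate base is present: [A⁻] = 0.0075/0.086 = 8.7500e-02 M. Kb = Kw/Ka = 6.41e-11; [OH⁻] = √(Kb × [A⁻]) = 2.3683e-06; pOH = 5.63; pH = 14 - pOH = 8.37.

V = 35.7 mL, pH = 8.37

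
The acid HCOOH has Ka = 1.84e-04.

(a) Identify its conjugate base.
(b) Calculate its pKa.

(a) The conjugate base is formed by removing one H⁺ from HCOOH, giving HCOO⁻. (b) pKa = -log(Ka) = -log(1.84e-04) = 3.74.

Conjugate base: HCOO⁻; pK_a = 3.74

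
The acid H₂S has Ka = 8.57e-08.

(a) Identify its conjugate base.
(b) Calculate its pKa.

(a) The conjugate base is formed by removing one H⁺ from H₂S, giving HS⁻. (b) pKa = -log(Ka) = -log(8.57e-08) = 7.07.

Conjugate base: HS⁻; pK_a = 7.07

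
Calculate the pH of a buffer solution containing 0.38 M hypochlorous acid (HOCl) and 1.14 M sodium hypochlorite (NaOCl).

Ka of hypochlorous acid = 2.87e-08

pKa = -log(2.87e-08) = 7.54. pH = pKa + log([A⁻]/[HA]) = 7.54 + log(1.14/0.38)

pH = 8.02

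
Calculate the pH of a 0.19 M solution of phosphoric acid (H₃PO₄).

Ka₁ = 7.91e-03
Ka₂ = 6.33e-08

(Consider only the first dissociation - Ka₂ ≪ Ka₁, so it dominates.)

First dissociation dominates. From Ka₁ = [H⁺][HA⁻]/[H₂A], x² + Ka₁·x − Ka₁·C = 0 with C = 0.19 M and Ka₁ = 7.91e-03. Solving: [H⁺] = (−Ka₁ + √(Ka₁² + 4·Ka₁·C)) / 2 = 3.5013e-02 M. pH = -log(3.5013e-02) = 1.46.

pH = 1.46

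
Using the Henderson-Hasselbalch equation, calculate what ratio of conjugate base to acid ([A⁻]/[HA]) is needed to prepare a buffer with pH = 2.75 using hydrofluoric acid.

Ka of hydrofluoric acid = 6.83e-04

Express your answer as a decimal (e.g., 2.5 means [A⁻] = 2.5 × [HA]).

pKa = -log(6.83e-04) = 3.1656. pH = pKa + log([A⁻]/[HA]), so log([A⁻]/[HA]) = pH − pKa = 2.75 − 3.1656 = -0.4156. [A⁻]/[HA] = 10^(-0.4156) = 0.384

[A⁻]/[HA] = 0.384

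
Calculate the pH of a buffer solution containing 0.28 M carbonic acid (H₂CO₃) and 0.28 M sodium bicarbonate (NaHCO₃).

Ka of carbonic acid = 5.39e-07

pKa = -log(5.39e-07) = 6.27. pH = pKa + log([A⁻]/[HA]) = 6.27 + log(0.28/0.28)

pH = 6.27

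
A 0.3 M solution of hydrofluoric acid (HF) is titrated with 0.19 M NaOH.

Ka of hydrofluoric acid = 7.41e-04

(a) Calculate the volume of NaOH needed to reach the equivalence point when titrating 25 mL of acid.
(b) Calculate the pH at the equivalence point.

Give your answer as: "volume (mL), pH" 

moles acid = 0.3 × 25/1000 = 0.0075 mol; V_base = moles/0.19 × 1000 = 39.5 mL. At equivalence only the conjugate base is present: [A⁻] = 0.0075/0.064 = 1.1633e-01 M. Kb = Kw/Ka = 1.35e-11; [OH⁻] = √(Kb × [A⁻]) = 1.2529e-06; pOH = 5.90; pH = 14 - pOH = 8.10.

V = 39.5 mL, pH = 8.10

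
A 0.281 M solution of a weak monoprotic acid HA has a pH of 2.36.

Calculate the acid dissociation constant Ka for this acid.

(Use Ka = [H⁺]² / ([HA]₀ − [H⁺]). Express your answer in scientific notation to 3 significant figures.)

[H⁺] = 10^(−pH) = 10^(−2.36) = 4.365e-03 M. For HA ⇌ H⁺ + A⁻, Ka = [H⁺][A⁻]/[HA] = [H⁺]² / ([HA]₀ − [H⁺]) = (4.365e-03)² / (0.281 − 4.365e-03) = 6.89e-05.

K_a = 6.89e-05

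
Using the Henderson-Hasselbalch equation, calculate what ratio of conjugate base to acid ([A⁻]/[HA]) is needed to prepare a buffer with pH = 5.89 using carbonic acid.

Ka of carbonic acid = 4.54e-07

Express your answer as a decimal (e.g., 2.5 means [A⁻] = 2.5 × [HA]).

pKa = -log(4.54e-07) = 6.3429. pH = pKa + log([A⁻]/[HA]), so log([A⁻]/[HA]) = pH − pKa = 5.89 − 6.3429 = -0.4529. [A⁻]/[HA] = 10^(-0.4529) = 0.352

[A⁻]/[HA] = 0.352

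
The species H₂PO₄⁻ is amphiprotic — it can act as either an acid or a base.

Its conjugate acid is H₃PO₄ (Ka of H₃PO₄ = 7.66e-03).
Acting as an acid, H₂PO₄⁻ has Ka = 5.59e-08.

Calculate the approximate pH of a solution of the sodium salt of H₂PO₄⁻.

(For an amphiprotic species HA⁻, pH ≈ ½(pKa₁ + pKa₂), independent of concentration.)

pKa₁ = -log(7.66e-03) = 2.12; pKa₂ = -log(5.59e-08) = 7.25. For an amphiprotic species, pH ≈ ½(pKa₁ + pKa₂) = ½(2.12 + 7.25) = 4.68.

pH = 4.68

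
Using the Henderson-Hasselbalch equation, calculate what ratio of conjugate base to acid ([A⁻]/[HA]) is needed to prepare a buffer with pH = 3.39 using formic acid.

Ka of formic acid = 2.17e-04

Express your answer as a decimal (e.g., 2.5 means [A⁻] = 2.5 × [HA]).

pKa = -log(2.17e-04) = 3.6635. pH = pKa + log([A⁻]/[HA]), so log([A⁻]/[HA]) = pH − pKa = 3.39 − 3.6635 = -0.2735. [A⁻]/[HA] = 10^(-0.2735) = 0.533

[A⁻]/[HA] = 0.533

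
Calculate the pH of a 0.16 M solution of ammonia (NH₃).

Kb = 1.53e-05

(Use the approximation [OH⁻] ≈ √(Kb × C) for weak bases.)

[OH⁻] = √(Kb × C) = √(1.53e-05 × 0.16) = 1.5646e-03. pOH = 2.81, pH = 14 - pOH

pH = 11.19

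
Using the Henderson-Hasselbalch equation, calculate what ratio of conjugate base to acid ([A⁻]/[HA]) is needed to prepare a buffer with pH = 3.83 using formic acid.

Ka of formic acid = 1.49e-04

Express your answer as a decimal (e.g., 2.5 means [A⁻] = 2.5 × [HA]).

pKa = -log(1.49e-04) = 3.8268. pH = pKa + log([A⁻]/[HA]), so log([A⁻]/[HA]) = pH − pKa = 3.83 − 3.8268 = 0.0032. [A⁻]/[HA] = 10^(0.0032) = 1.01

[A⁻]/[HA] = 1.01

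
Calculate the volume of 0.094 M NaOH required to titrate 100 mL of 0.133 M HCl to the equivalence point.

At equivalence: moles acid = moles base. moles HCl = 0.133 × 100/1000 = 0.0133 mol. V_base = moles / 0.094 × 1000 = 141.5 mL.

V_{base} = 141.5 mL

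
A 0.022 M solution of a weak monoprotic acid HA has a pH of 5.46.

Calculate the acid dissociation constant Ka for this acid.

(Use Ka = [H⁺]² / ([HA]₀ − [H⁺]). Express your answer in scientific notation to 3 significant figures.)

[H⁺] = 10^(−pH) = 10^(−5.46) = 3.467e-06 M. For HA ⇌ H⁺ + A⁻, Ka = [H⁺][A⁻]/[HA] = [H⁺]² / ([HA]₀ − [H⁺]) = (3.467e-06)² / (0.022 − 3.467e-06) = 5.47e-10.

K_a = 5.47e-10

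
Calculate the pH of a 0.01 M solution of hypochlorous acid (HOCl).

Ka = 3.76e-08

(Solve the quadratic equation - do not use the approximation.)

x² + Ka×x - Ka×C = 0. Using quadratic formula: [H⁺] = 1.9372e-05

pH = 4.71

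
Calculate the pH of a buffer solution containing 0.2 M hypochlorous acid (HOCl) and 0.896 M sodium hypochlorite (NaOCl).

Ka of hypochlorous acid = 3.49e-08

pKa = -log(3.49e-08) = 7.46. pH = pKa + log([A⁻]/[HA]) = 7.46 + log(0.896/0.2)

pH = 8.11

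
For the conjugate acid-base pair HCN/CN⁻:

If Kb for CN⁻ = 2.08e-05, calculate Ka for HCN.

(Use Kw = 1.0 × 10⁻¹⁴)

For a conjugate pair Ka × Kb = Kw, so Ka = Kw/Kb = 1.0 × 10⁻¹⁴ / 2.08e-05 = 4.81e-10.

K_a = 4.81e-10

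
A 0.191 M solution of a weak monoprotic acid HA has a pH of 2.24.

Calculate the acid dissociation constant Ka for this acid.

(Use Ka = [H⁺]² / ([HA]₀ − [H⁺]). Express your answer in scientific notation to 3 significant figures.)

[H⁺] = 10^(−pH) = 10^(−2.24) = 5.754e-03 M. For HA ⇌ H⁺ + A⁻, Ka = [H⁺][A⁻]/[HA] = [H⁺]² / ([HA]₀ − [H⁺]) = (5.754e-03)² / (0.191 − 5.754e-03) = 1.79e-04.

K_a = 1.79e-04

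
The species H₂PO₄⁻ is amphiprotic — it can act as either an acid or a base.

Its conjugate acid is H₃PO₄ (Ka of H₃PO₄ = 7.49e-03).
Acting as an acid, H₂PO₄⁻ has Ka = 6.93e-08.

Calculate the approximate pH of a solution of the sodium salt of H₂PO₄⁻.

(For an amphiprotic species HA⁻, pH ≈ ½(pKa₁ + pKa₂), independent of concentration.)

pKa₁ = -log(7.49e-03) = 2.13; pKa₂ = -log(6.93e-08) = 7.16. For an amphiprotic species, pH ≈ ½(pKa₁ + pKa₂) = ½(2.13 + 7.16) = 4.64.

pH = 4.64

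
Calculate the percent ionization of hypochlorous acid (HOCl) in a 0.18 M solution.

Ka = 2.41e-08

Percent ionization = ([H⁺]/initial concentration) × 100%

Using Ka equilibrium: x² + Ka×x - Ka×C = 0. Solving: [H⁺] = 6.5851e-05. Percent = (6.5851e-05/0.18) × 100

Percent ionization = 0.0366%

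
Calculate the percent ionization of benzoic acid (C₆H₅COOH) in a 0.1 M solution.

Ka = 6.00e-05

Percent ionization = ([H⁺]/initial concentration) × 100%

Using Ka equilibrium: x² + Ka×x - Ka×C = 0. Solving: [H⁺] = 2.4197e-03. Percent = (2.4197e-03/0.1) × 100

Percent ionization = 2.42%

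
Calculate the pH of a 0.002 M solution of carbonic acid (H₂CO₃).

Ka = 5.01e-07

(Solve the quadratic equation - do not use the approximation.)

x² + Ka×x - Ka×C = 0. Using quadratic formula: [H⁺] = 3.1405e-05

pH = 4.50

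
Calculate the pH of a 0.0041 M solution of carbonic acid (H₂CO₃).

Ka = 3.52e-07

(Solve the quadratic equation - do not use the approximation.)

x² + Ka×x - Ka×C = 0. Using quadratic formula: [H⁺] = 3.7814e-05

pH = 4.42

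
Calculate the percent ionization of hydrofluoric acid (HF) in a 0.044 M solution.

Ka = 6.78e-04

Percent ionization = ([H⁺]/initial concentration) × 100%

Using Ka equilibrium: x² + Ka×x - Ka×C = 0. Solving: [H⁺] = 5.1334e-03. Percent = (5.1334e-03/0.044) × 100

Percent ionization = 11.7%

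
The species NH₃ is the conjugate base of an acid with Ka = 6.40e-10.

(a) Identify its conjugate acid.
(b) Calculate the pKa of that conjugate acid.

(a) The conjugate acid is formed by adding one H⁺ to NH₃, giving NH₄⁺. (b) pKa = -log(Ka) = -log(6.40e-10) = 9.19.

Conjugate acid: NH₄⁺; pK_a = 9.19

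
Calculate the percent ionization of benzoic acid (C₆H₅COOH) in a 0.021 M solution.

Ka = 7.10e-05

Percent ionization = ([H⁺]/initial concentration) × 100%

Using Ka equilibrium: x² + Ka×x - Ka×C = 0. Solving: [H⁺] = 1.1861e-03. Percent = (1.1861e-03/0.021) × 100

Percent ionization = 5.65%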